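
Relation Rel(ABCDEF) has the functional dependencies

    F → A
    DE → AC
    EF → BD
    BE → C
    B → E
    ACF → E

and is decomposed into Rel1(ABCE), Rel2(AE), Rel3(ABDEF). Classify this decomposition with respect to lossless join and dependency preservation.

Lossless test (chase): Rows 1 and 3 agree on BE; apply BE→C and equate their C entries. Row 3 is now all distinguished symbols — the join is lossless.
Dependency preservation: the restricted closure of {DE} across the fragments never reaches {AC}, so DE → AC cannot be enforced without a join — not preserved.

lossless but not dependency-preserving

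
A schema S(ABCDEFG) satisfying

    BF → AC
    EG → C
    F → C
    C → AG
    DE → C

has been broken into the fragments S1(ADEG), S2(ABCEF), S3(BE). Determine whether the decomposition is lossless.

Chase test. Columns are ABCDEFG; row i has aⱼ where attribute j ∈ Si, else bᵢⱼ.
Initial tableau (one row per fragment):
  row 1: a1 b12 b13 a4 a5 b16 a7
  row 2: a1 a2 a3 b24 a5 a6 b27
  row 3: b31 a2 b33 b34 a5 b36 b37
No row becomes fully distinguished — the join is lossy.

No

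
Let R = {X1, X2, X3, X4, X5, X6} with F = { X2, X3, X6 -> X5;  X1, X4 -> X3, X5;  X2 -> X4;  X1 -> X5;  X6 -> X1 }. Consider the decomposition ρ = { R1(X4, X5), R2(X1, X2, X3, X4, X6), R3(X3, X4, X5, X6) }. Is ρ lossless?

Chase test. Columns are X1, X2, X3, X4, X5, X6; row i has aⱼ where attribute j ∈ Ri, else bᵢⱼ.
Initial tableau (one row per fragment):
  row 1: b11 b12 b13 a4 a5 b16
  row 2: a1 a2 a3 a4 b25 a6
  row 3: b31 b32 a3 a4 a5 a6
Rows 2 and 3 agree on X6; apply X6→X1 and equate their X1 entries.
Rows 2 and 3 agree on X1, X4; apply X1, X4→X3, X5 and equate their X3, X5 entries.
Row 2 is now all distinguished symbols — the join is lossless.

Yes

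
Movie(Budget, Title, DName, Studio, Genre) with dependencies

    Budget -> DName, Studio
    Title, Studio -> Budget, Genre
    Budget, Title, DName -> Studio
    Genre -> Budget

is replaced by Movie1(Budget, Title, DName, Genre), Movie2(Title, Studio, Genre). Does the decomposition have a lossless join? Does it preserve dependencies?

Lossless test: (Title, Genre)⁺ = {Budget, Title, DName, Studio, Genre}, which contains all of one fragment — lossless.
Dependency preservation: the restricted closure of {Budget} across the fragments never reaches {DName, Studio}, so Budget → DName, Studio cannot be enforced without a join — not preserved.

lossless but not dependency-preserving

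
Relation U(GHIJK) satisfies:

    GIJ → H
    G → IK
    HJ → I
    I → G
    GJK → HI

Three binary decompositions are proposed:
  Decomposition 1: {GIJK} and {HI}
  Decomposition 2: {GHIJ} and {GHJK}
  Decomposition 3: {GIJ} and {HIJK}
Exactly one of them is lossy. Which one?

Decomposition 1

Decomposition 1: common = {I}, closure = {GIK} → lossy.
Decomposition 2: common = {GHJ}, closure = {GHIJK} → lossless.
Decomposition 3: common = {IJ}, closure = {GHIJK} → lossless.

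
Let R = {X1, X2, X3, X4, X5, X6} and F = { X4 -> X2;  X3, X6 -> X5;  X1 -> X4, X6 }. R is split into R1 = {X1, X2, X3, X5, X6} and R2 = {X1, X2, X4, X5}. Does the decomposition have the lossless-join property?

Yes

Common attributes: R1 ∩ R2 = {X1, X2, X5}.
Closure of {X1, X2, X5}: X1 → X4, X6 applies, adding X4, X6. So (X1, X2, X5)⁺ = {X1, X2, X4, X5, X6}.
This closure contains every attribute of R2, so R1 ∩ R2 → R2. The join is lossless.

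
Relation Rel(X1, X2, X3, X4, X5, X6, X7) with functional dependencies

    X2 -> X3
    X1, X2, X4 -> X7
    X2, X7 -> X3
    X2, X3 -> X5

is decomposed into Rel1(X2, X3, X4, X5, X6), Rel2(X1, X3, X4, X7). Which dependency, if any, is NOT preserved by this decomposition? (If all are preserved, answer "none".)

Check X1, X2, X4 → X7: no single fragment contains all of {X1, X2, X4, X7}, and the restricted closure of {X1, X2, X4} across the fragments never reaches {X7}.
X2 → X3 is preserved.
X2, X7 → X3 is preserved.
X2, X3 → X5 is preserved.

X1, X2, X4 -> X7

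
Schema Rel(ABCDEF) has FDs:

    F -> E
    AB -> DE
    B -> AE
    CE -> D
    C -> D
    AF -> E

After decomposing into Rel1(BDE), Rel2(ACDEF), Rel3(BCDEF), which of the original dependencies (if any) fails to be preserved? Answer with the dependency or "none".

B -> AE

Check B → AE: no single fragment contains all of {ABE}, and the restricted closure of {B} across the fragments never reaches {AE}.
F → E is preserved.
AB → DE is preserved.
CE → D is preserved.
C → D is preserved.
AF → E is preserved.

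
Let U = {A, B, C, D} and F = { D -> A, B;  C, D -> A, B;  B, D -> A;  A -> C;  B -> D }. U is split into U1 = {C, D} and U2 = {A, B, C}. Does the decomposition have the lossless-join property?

Common attributes: U1 ∩ U2 = {C}.
No dependency enlarges {C}, so (C)⁺ = {C}.
The closure contains neither all of U1 = {C, D} nor all of U2 = {A, B, C}, so the common attributes are not a superkey of either fragment. The join is lossy.

No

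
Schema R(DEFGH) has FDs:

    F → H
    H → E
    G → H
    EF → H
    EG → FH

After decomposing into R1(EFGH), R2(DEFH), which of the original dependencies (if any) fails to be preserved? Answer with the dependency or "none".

none

F → H lies within R1.
H → E lies within R1.
G → H lies within R1.
EF → H lies within R1.
EG → FH lies within R1.
Every dependency is enforceable on the fragments, so the decomposition is dependency-preserving.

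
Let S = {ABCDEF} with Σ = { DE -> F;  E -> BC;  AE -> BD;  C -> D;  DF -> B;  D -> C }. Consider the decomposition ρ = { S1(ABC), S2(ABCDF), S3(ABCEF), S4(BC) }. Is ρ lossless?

Chase test. Columns are ABCDEF; row i has aⱼ where attribute j ∈ Si, else bᵢⱼ.
Initial tableau (one row per fragment):
  row 1: a1 a2 a3 b14 b15 b16
  row 2: a1 a2 a3 a4 b25 a6
  row 3: a1 a2 a3 b34 a5 a6
  row 4: b41 a2 a3 b44 b45 b46
Rows 1 and 2 agree on C; apply C→D and equate their D entries.
Rows 1 and 3 agree on C; apply C→D and equate their D entries.
Rows 1 and 4 agree on C; apply C→D and equate their D entries.
Row 3 is now all distinguished symbols — the join is lossless.

Yes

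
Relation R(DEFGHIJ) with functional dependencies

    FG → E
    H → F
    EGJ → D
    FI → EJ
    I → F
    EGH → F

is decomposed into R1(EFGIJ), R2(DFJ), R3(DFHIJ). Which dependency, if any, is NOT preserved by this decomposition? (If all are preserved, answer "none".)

EGJ → D

Check EGJ → D: no single fragment contains all of {DEGJ}, and the restricted closure of {EGJ} across the fragments never reaches {D}.
FG → E is preserved.
H → F is preserved.
FI → EJ is preserved.
I → F is preserved.
EGH → F is preserved.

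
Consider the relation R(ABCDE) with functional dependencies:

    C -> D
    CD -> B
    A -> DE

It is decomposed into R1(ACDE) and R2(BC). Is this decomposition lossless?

Yes

Common attributes: R1 ∩ R2 = {C}.
Closure of {C}: C → D applies, adding D; CD → B applies, adding B. So (C)⁺ = {BCD}.
This closure contains every attribute of R2, so R1 ∩ R2 → R2. The join is lossless.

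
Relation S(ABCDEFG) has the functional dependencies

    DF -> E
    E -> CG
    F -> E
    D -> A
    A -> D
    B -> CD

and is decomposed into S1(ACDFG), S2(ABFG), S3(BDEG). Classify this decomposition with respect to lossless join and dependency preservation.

Lossless test (chase): Rows 1 and 2 agree on F; apply F→E and equate their E entries. Rows 1 and 3 agree on D; apply D→A and equate their A entries. Rows 1 and 2 agree on A; apply A→D and equate their D entries. Rows 2 and 3 agree on B; apply B→CD and equate their CD entries. Rows 1 and 2 agree on E; apply E→CG and equate their CG entries. No row becomes fully distinguished — the join is lossy.
Dependency preservation: the restricted closure of {DF} across the fragments never reaches {E}, so DF → E cannot be enforced without a join — not preserved.

lossy and not dependency-preserving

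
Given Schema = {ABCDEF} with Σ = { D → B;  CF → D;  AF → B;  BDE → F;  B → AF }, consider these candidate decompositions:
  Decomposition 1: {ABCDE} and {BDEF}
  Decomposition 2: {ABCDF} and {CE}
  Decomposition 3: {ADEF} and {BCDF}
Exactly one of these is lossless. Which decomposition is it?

Decomposition 1: common = {BDE}, closure = {ABDEF} → lossless.
Decomposition 2: common = {C}, closure = {C} → lossy.
Decomposition 3: common = {DF}, closure = {ABDF} → lossy.

Decomposition 1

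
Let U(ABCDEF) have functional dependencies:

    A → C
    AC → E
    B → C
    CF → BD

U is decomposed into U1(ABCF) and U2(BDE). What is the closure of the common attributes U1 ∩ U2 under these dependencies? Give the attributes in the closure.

U1 ∩ U2 = {B}.
B → C applies, adding C
Closure: {BC}.

BC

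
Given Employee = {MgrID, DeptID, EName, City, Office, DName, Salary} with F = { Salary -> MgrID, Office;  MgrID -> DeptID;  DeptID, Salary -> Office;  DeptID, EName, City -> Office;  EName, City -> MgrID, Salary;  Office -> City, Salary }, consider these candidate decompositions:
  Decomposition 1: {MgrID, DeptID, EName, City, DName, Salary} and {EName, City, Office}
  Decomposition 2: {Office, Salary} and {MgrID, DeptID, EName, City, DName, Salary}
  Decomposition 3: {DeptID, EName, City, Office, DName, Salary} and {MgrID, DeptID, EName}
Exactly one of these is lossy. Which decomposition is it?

Decomposition 3

Decomposition 1: common = {EName, City}, closure = {MgrID, DeptID, EName, City, Office, Salary} → lossless.
Decomposition 2: common = {Salary}, closure = {MgrID, DeptID, City, Office, Salary} → lossless.
Decomposition 3: common = {DeptID, EName}, closure = {DeptID, EName} → lossy.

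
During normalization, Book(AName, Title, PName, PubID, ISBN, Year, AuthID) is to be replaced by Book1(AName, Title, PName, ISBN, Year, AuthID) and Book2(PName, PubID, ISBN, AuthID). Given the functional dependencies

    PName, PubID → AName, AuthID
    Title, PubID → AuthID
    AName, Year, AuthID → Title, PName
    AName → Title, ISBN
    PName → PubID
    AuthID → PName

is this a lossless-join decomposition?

Common attributes: Book1 ∩ Book2 = {PName, ISBN, AuthID}.
Closure of {PName, ISBN, AuthID}: PName → PubID applies, adding PubID; PName, PubID → AName, AuthID applies, adding AName; AName → Title, ISBN applies, adding Title. So (PName, ISBN, AuthID)⁺ = {AName, Title, PName, PubID, ISBN, AuthID}.
This closure contains every attribute of Book2, so Book1 ∩ Book2 → Book2. The join is lossless.

Yes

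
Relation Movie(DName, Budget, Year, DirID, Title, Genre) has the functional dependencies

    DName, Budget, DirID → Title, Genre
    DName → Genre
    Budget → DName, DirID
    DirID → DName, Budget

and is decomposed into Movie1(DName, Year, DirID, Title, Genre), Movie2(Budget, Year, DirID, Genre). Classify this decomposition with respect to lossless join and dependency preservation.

Lossless test: (Year, DirID, Genre)⁺ = {DName, Budget, Year, DirID, Title, Genre}, which contains all of one fragment — lossless.
Dependency preservation: DName, Budget, DirID → Title, Genre; Budget → DName, DirID; DirID → DName, Budget are not contained in any single fragment, but the restricted closure of each left-hand side across the fragments still reaches the right-hand side; the remaining FDs each lie inside some fragment. All dependencies are preserved.

lossless and dependency-preserving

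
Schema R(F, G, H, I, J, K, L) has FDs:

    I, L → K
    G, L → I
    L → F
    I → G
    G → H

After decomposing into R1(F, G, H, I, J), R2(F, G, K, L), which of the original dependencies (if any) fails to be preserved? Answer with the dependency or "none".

Check G, L → I: no single fragment contains all of {G, I, L}, and the restricted closure of {G, L} across the fragments never reaches {I}.
I, L → K is preserved.
L → F is preserved.
I → G is preserved.
G → H is preserved.

G, L → I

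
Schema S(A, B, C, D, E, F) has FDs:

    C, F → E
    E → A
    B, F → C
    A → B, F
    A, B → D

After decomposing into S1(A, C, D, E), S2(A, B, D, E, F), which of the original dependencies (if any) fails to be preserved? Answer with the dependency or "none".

Check C, F → E: no single fragment contains all of {C, E, F}, and the restricted closure of {C, F} across the fragments never reaches {E}.
E → A is preserved.
B, F → C is preserved.
A → B, F is preserved.
A, B → D is preserved.

C, F → E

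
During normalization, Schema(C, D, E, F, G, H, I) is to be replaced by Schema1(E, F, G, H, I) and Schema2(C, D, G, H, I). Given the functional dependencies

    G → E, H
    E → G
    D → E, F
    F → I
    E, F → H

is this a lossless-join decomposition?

No

Common attributes: Schema1 ∩ Schema2 = {G, H, I}.
Closure of {G, H, I}: G → E, H applies, adding E. So (G, H, I)⁺ = {E, G, H, I}.
The closure contains neither all of Schema1 = {E, F, G, H, I} nor all of Schema2 = {C, D, G, H, I}, so the common attributes are not a superkey of either fragment. The join is lossy.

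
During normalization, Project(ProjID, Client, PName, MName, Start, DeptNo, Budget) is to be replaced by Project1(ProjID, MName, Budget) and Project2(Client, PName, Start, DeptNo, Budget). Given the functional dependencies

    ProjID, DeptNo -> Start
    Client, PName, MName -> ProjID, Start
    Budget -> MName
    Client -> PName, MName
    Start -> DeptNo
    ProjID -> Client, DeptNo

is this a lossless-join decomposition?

Common attributes: Project1 ∩ Project2 = {Budget}.
Closure of {Budget}: Budget → MName applies, adding MName. So (Budget)⁺ = {MName, Budget}.
The closure contains neither all of Project1 = {ProjID, MName, Budget} nor all of Project2 = {Client, PName, Start, DeptNo, Budget}, so the common attributes are not a superkey of either fragment. The join is lossy.

No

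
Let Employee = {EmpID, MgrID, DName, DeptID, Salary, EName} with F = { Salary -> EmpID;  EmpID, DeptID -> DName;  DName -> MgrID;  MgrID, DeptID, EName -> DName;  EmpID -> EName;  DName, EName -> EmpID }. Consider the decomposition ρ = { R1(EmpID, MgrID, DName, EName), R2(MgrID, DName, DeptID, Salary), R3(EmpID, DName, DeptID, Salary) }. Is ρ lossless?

Chase test. Columns are EmpID, MgrID, DName, DeptID, Salary, EName; row i has aⱼ where attribute j ∈ Ri, else bᵢⱼ.
Initial tableau (one row per fragment):
  row 1: a1 a2 a3 b14 b15 a6
  row 2: b21 a2 a3 a4 a5 b26
  row 3: a1 b32 a3 a4 a5 b36
Rows 2 and 3 agree on Salary; apply Salary→EmpID and equate their EmpID entries.
Rows 1 and 3 agree on DName; apply DName→MgrID and equate their MgrID entries.
Rows 1 and 2 agree on EmpID; apply EmpID→EName and equate their EName entries.
Rows 1 and 3 agree on EmpID; apply EmpID→EName and equate their EName entries.
Row 2 is now all distinguished symbols — the join is lossless.

Yes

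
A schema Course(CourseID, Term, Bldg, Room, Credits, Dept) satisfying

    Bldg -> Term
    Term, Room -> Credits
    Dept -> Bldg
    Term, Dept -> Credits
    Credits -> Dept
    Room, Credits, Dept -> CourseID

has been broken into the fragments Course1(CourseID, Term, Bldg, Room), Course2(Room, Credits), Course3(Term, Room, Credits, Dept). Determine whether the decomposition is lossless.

Chase test. Columns are CourseID, Term, Bldg, Room, Credits, Dept; row i has aⱼ where attribute j ∈ Coursei, else bᵢⱼ.
Initial tableau (one row per fragment):
  row 1: a1 a2 a3 a4 b15 b16
  row 2: b21 b22 b23 a4 a5 b26
  row 3: b31 a2 b33 a4 a5 a6
Rows 1 and 3 agree on Term, Room; apply Term, Room→Credits and equate their Credits entries.
Rows 1 and 2 agree on Credits; apply Credits→Dept and equate their Dept entries.
Rows 1 and 3 agree on Credits; apply Credits→Dept and equate their Dept entries.
Rows 1 and 2 agree on Room, Credits, Dept; apply Room, Credits, Dept→CourseID and equate their CourseID entries.
Rows 1 and 3 agree on Room, Credits, Dept; apply Room, Credits, Dept→CourseID and equate their CourseID entries.
Rows 1 and 2 agree on Dept; apply Dept→Bldg and equate their Bldg entries.
Rows 1 and 3 agree on Dept; apply Dept→Bldg and equate their Bldg entries.
Rows 1 and 2 agree on Bldg; apply Bldg→Term and equate their Term entries.
Row 1 is now all distinguished symbols — the join is lossless.

Yes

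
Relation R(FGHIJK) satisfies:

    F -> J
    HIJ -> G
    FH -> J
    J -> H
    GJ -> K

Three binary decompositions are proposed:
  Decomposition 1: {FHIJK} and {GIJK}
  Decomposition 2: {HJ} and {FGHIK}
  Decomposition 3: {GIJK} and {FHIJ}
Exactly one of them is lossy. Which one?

Decomposition 1: common = {IJK}, closure = {GHIJK} → lossless.
Decomposition 2: common = {H}, closure = {H} → lossy.
Decomposition 3: common = {IJ}, closure = {GHIJK} → lossless.

Decomposition 2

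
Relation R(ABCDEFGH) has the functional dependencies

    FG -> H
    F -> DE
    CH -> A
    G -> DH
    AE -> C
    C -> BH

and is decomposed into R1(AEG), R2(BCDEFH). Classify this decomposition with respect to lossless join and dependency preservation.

Lossless test: (E)⁺ = {E}, which is a superkey of neither fragment — lossy.
Dependency preservation: the restricted closure of {FG} across the fragments never reaches {H}, so FG → H cannot be enforced without a join — not preserved.

lossy and not dependency-preserving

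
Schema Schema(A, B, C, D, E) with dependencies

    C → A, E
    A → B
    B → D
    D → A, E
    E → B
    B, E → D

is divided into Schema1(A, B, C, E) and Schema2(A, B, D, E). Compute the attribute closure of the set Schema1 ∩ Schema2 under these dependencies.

Schema1 ∩ Schema2 = {A, B, E}.
B → D applies, adding D
Closure: {A, B, D, E}.

A, B, D, E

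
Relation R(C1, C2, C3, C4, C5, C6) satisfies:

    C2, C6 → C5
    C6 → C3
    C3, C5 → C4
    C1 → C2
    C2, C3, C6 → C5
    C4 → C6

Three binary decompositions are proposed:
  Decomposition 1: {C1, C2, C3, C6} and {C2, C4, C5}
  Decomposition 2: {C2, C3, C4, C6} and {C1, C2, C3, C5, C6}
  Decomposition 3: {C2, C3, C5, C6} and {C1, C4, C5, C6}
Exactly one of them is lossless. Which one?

Decomposition 2

Decomposition 1: common = {C2}, closure = {C2} → lossy.
Decomposition 2: common = {C2, C3, C6}, closure = {C2, C3, C4, C5, C6} → lossless.
Decomposition 3: common = {C5, C6}, closure = {C3, C4, C5, C6} → lossy.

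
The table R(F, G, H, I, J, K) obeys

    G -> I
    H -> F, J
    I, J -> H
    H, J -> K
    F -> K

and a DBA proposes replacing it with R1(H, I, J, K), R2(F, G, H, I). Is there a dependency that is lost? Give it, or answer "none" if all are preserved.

Check F → K: no single fragment contains all of {F, K}, and the restricted closure of {F} across the fragments never reaches {K}.
G → I is preserved.
H → F, J is preserved.
I, J → H is preserved.
H, J → K is preserved.

F -> K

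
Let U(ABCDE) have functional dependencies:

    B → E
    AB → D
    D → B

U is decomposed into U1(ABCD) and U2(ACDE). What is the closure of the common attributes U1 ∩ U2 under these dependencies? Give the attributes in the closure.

ABCDE

U1 ∩ U2 = {ACD}.
D → B applies, adding B
B → E applies, adding E
Closure: {ABCDE}.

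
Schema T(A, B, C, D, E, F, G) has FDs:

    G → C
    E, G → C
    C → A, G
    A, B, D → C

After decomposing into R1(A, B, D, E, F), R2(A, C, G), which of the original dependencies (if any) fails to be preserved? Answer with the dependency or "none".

A, B, D → C

Check A, B, D → C: no single fragment contains all of {A, B, C, D}, and the restricted closure of {A, B, D} across the fragments never reaches {C}.
G → C is preserved.
E, G → C is preserved.
C → A, G is preserved.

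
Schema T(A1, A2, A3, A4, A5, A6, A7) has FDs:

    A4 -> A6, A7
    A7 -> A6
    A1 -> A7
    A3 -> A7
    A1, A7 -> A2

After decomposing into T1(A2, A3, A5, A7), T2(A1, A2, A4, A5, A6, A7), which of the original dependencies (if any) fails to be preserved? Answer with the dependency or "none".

A4 → A6, A7 lies within T2.
A7 → A6 lies within T2.
A1 → A7 lies within T2.
A3 → A7 lies within T1.
A1, A7 → A2 lies within T2.
Every dependency is enforceable on the fragments, so the decomposition is dependency-preserving.

none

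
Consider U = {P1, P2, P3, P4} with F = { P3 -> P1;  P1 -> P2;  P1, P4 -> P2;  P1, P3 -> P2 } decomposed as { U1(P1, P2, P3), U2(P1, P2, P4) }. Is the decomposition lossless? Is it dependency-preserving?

lossy but dependency-preserving

Lossless test: (P1, P2)⁺ = {P1, P2}, which is a superkey of neither fragment — lossy.
Dependency preservation: every FD's attributes lie within a single fragment, so each can be enforced locally — preserved.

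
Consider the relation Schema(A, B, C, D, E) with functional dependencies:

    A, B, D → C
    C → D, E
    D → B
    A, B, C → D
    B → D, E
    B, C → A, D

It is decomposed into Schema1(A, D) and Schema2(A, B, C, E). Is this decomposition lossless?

No

Common attributes: Schema1 ∩ Schema2 = {A}.
No dependency enlarges {A}, so (A)⁺ = {A}.
The closure contains neither all of Schema1 = {A, D} nor all of Schema2 = {A, B, C, E}, so the common attributes are not a superkey of either fragment. The join is lossy.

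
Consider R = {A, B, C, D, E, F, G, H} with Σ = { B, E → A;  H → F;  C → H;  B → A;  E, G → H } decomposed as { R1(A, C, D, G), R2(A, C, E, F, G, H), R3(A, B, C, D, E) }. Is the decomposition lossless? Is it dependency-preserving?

lossy but dependency-preserving

Lossless test (chase): Rows 1 and 2 agree on C; apply C→H and equate their H entries. Rows 1 and 3 agree on C; apply C→H and equate their H entries. Rows 1 and 2 agree on H; apply H→F and equate their F entries. Rows 1 and 3 agree on H; apply H→F and equate their F entries. No row becomes fully distinguished — the join is lossy.
Dependency preservation: every FD's attributes lie within a single fragment, so each can be enforced locally — preserved.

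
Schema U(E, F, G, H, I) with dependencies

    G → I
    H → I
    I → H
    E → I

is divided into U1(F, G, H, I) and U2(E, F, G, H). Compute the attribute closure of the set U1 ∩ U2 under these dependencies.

U1 ∩ U2 = {F, G, H}.
G → I applies, adding I
Closure: {F, G, H, I}.

F, G, H, I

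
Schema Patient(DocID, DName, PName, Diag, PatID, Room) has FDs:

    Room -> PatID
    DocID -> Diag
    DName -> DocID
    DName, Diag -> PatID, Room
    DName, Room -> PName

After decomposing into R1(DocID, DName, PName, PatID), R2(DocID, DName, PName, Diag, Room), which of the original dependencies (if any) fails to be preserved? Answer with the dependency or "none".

Room -> PatID

Check Room → PatID: no single fragment contains all of {PatID, Room}, and the restricted closure of {Room} across the fragments never reaches {PatID}.
DocID → Diag is preserved.
DName → DocID is preserved.
DName, Diag → PatID, Room is preserved.
DName, Room → PName is preserved.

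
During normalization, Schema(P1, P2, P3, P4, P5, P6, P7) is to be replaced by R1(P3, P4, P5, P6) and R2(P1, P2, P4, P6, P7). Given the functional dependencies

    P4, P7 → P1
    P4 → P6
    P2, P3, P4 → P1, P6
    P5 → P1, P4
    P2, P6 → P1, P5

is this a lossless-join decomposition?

Common attributes: R1 ∩ R2 = {P4, P6}.
No dependency enlarges {P4, P6}, so (P4, P6)⁺ = {P4, P6}.
The closure contains neither all of R1 = {P3, P4, P5, P6} nor all of R2 = {P1, P2, P4, P6, P7}, so the common attributes are not a superkey of either fragment. The join is lossy.

No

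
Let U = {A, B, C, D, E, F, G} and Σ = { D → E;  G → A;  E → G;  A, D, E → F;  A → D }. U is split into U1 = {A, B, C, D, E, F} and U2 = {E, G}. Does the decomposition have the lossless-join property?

Common attributes: U1 ∩ U2 = {E}.
Closure of {E}: E → G applies, adding G; G → A applies, adding A; A → D applies, adding D; A, D, E → F applies, adding F. So (E)⁺ = {A, D, E, F, G}.
This closure contains every attribute of U2, so U1 ∩ U2 → U2. The join is lossless.

Yes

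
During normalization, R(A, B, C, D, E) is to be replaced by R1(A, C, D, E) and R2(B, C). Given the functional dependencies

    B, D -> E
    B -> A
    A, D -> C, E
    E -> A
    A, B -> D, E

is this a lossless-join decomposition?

No

Common attributes: R1 ∩ R2 = {C}.
No dependency enlarges {C}, so (C)⁺ = {C}.
The closure contains neither all of R1 = {A, C, D, E} nor all of R2 = {B, C}, so the common attributes are not a superkey of either fragment. The join is lossy.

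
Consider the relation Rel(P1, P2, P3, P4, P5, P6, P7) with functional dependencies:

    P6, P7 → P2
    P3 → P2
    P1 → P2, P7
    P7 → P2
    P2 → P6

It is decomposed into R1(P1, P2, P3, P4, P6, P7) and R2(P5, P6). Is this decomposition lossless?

Common attributes: R1 ∩ R2 = {P6}.
No dependency enlarges {P6}, so (P6)⁺ = {P6}.
The closure contains neither all of R1 = {P1, P2, P3, P4, P6, P7} nor all of R2 = {P5, P6}, so the common attributes are not a superkey of either fragment. The join is lossy.

No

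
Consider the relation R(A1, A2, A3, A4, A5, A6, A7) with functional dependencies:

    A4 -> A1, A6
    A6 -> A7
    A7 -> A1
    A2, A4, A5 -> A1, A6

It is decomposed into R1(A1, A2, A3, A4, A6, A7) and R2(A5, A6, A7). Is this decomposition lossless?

No

Common attributes: R1 ∩ R2 = {A6, A7}.
Closure of {A6, A7}: A7 → A1 applies, adding A1. So (A6, A7)⁺ = {A1, A6, A7}.
The closure contains neither all of R1 = {A1, A2, A3, A4, A6, A7} nor all of R2 = {A5, A6, A7}, so the common attributes are not a superkey of either fragment. The join is lossy.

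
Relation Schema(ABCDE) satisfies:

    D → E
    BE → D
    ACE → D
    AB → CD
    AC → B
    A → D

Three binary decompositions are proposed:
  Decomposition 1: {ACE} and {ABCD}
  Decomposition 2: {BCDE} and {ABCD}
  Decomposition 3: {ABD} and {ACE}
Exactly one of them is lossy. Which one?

Decomposition 3

Decomposition 1: common = {AC}, closure = {ABCDE} → lossless.
Decomposition 2: common = {BCD}, closure = {BCDE} → lossless.
Decomposition 3: common = {A}, closure = {ADE} → lossy.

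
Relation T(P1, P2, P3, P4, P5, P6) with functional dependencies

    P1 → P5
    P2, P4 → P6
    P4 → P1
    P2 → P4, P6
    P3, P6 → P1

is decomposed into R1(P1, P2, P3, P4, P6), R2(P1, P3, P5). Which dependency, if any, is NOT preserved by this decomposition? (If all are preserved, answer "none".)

none

P1 → P5 lies within R2.
P2, P4 → P6 lies within R1.
P4 → P1 lies within R1.
P2 → P4, P6 lies within R1.
P3, P6 → P1 lies within R1.
Every dependency is enforceable on the fragments, so the decomposition is dependency-preserving.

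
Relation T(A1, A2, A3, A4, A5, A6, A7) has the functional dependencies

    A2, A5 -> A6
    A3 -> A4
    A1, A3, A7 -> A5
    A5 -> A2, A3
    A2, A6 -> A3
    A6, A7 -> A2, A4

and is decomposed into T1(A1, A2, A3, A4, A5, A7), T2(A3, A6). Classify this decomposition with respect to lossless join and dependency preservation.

lossy and not dependency-preserving

Lossless test: (A3)⁺ = {A3, A4}, which is a superkey of neither fragment — lossy.
Dependency preservation: the restricted closure of {A2, A5} across the fragments never reaches {A6}, so A2, A5 → A6 cannot be enforced without a join — not preserved.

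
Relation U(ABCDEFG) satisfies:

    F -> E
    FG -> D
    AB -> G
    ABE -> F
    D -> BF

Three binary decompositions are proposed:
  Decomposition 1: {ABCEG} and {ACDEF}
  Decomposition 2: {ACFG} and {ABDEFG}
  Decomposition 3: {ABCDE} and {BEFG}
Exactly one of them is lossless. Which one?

Decomposition 2

Decomposition 1: common = {ACE}, closure = {ACE} → lossy.
Decomposition 2: common = {AFG}, closure = {ABDEFG} → lossless.
Decomposition 3: common = {BE}, closure = {BE} → lossy.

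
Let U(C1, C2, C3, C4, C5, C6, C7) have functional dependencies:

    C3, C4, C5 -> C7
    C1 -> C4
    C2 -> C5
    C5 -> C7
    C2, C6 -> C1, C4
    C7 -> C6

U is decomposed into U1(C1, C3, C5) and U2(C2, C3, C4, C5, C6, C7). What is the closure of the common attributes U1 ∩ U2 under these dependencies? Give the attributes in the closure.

C3, C5, C6, C7

U1 ∩ U2 = {C3, C5}.
C5 → C7 applies, adding C7
C7 → C6 applies, adding C6
Closure: {C3, C5, C6, C7}.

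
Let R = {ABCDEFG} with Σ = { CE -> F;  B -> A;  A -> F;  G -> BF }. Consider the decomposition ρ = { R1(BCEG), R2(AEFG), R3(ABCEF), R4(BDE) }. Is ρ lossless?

No

Chase test. Columns are ABCDEFG; row i has aⱼ where attribute j ∈ Ri, else bᵢⱼ.
Initial tableau (one row per fragment):
  row 1: b11 a2 a3 b14 a5 b16 a7
  row 2: a1 b22 b23 b24 a5 a6 a7
  row 3: a1 a2 a3 b34 a5 a6 b37
  row 4: b41 a2 b43 a4 a5 b46 b47
Rows 1 and 3 agree on CE; apply CE→F and equate their F entries.
Rows 1 and 3 agree on B; apply B→A and equate their A entries.
Rows 1 and 4 agree on B; apply B→A and equate their A entries.
Rows 1 and 4 agree on A; apply A→F and equate their F entries.
Rows 1 and 2 agree on G; apply G→BF and equate their BF entries.
No row becomes fully distinguished — the join is lossy.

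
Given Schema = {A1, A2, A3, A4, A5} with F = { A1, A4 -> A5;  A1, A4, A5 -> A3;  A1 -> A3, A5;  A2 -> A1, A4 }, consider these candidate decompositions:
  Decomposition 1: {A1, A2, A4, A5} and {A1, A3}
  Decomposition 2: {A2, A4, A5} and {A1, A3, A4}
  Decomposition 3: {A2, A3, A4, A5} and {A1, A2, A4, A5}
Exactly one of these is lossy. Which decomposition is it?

Decomposition 1: common = {A1}, closure = {A1, A3, A5} → lossless.
Decomposition 2: common = {A4}, closure = {A4} → lossy.
Decomposition 3: common = {A2, A4, A5}, closure = {A1, A2, A3, A4, A5} → lossless.

Decomposition 2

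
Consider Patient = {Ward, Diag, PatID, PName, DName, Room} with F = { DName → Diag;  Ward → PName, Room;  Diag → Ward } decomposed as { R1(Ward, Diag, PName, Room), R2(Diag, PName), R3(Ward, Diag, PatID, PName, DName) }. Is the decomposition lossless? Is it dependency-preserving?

lossless and dependency-preserving

Lossless test (chase): Rows 1 and 3 agree on Ward; apply Ward→PName, Room and equate their PName, Room entries. Rows 1 and 2 agree on Diag; apply Diag→Ward and equate their Ward entries. Rows 1 and 2 agree on Ward; apply Ward→PName, Room and equate their PName, Room entries. Row 3 is now all distinguished symbols — the join is lossless.
Dependency preservation: every FD's attributes lie within a single fragment, so each can be enforced locally — preserved.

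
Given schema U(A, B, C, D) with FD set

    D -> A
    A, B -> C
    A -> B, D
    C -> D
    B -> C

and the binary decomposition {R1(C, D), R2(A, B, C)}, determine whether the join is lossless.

Yes

Common attributes: R1 ∩ R2 = {C}.
Closure of {C}: C → D applies, adding D; D → A applies, adding A; A → B, D applies, adding B. So (C)⁺ = {A, B, C, D}.
This closure contains every attribute of R1, so R1 ∩ R2 → R1. The join is lossless.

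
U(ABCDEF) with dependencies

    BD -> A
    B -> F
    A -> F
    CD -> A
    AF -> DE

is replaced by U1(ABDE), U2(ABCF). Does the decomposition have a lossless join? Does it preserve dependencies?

Lossless test: (AB)⁺ = {ABDEF}, which contains all of one fragment — lossless.
Dependency preservation: the restricted closure of {CD} across the fragments never reaches {A}, so CD → A cannot be enforced without a join — not preserved.

lossless but not dependency-preserving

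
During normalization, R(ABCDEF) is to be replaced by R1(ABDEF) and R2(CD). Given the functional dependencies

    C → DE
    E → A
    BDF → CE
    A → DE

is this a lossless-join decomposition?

Common attributes: R1 ∩ R2 = {D}.
No dependency enlarges {D}, so (D)⁺ = {D}.
The closure contains neither all of R1 = {ABDEF} nor all of R2 = {CD}, so the common attributes are not a superkey of either fragment. The join is lossy.

No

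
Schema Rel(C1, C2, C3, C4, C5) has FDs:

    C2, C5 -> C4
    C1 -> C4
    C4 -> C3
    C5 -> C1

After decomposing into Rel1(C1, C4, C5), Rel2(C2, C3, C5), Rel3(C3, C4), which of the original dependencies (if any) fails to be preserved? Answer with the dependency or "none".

none

C2, C5 → C4: restricted closure across fragments reaches C4.
C1 → C4 lies within Rel1.
C4 → C3 lies within Rel3.
C5 → C1 lies within Rel1.
Every dependency is enforceable on the fragments, so the decomposition is dependency-preserving.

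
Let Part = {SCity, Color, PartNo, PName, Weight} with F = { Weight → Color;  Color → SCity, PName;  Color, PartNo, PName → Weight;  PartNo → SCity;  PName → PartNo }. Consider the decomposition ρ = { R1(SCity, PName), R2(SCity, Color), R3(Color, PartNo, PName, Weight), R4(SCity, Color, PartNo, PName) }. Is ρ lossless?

Chase test. Columns are SCity, Color, PartNo, PName, Weight; row i has aⱼ where attribute j ∈ Ri, else bᵢⱼ.
Initial tableau (one row per fragment):
  row 1: a1 b12 b13 a4 b15
  row 2: a1 a2 b23 b24 b25
  row 3: b31 a2 a3 a4 a5
  row 4: a1 a2 a3 a4 b45
Rows 2 and 3 agree on Color; apply Color→SCity, PName and equate their SCity, PName entries.
Rows 3 and 4 agree on Color, PartNo, PName; apply Color, PartNo, PName→Weight and equate their Weight entries.
Rows 1 and 2 agree on PName; apply PName→PartNo and equate their PartNo entries.
Rows 1 and 3 agree on PName; apply PName→PartNo and equate their PartNo entries.
Rows 2 and 3 agree on Color, PartNo, PName; apply Color, PartNo, PName→Weight and equate their Weight entries.
Row 2 is now all distinguished symbols — the join is lossless.

Yes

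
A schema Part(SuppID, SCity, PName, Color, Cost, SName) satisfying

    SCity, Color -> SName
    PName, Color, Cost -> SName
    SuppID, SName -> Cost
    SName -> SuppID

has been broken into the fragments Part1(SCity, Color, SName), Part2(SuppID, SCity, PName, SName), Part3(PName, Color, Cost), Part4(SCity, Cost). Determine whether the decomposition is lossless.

Chase test. Columns are SuppID, SCity, PName, Color, Cost, SName; row i has aⱼ where attribute j ∈ Parti, else bᵢⱼ.
Initial tableau (one row per fragment):
  row 1: b11 a2 b13 a4 b15 a6
  row 2: a1 a2 a3 b24 b25 a6
  row 3: b31 b32 a3 a4 a5 b36
  row 4: b41 a2 b43 b44 a5 b46
Rows 1 and 2 agree on SName; apply SName→SuppID and equate their SuppID entries.
Rows 1 and 2 agree on SuppID, SName; apply SuppID, SName→Cost and equate their Cost entries.
No row becomes fully distinguished — the join is lossy.

No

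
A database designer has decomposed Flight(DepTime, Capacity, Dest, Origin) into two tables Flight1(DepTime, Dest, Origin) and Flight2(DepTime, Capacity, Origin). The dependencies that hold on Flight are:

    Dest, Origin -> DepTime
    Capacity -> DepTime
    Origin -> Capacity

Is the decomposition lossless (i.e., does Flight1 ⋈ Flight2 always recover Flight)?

Yes

Common attributes: Flight1 ∩ Flight2 = {DepTime, Origin}.
Closure of {DepTime, Origin}: Origin → Capacity applies, adding Capacity. So (DepTime, Origin)⁺ = {DepTime, Capacity, Origin}.
This closure contains every attribute of Flight2, so Flight1 ∩ Flight2 → Flight2. The join is lossless.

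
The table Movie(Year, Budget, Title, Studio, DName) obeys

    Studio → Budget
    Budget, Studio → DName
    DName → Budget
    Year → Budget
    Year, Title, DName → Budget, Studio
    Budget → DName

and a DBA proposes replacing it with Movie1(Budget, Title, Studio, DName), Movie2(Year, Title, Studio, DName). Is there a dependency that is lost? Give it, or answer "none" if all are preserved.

Studio → Budget lies within Movie1.
Budget, Studio → DName lies within Movie1.
DName → Budget lies within Movie1.
Year → Budget: restricted closure across fragments reaches Budget.
Year, Title, DName → Budget, Studio: restricted closure across fragments reaches Budget, Studio.
Budget → DName lies within Movie1.
Every dependency is enforceable on the fragments, so the decomposition is dependency-preserving.

none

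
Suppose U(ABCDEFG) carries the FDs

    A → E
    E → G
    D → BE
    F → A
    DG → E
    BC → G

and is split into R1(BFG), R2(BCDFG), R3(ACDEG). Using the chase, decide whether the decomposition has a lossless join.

Chase test. Columns are ABCDEFG; row i has aⱼ where attribute j ∈ Ri, else bᵢⱼ.
Initial tableau (one row per fragment):
  row 1: b11 a2 b13 b14 b15 a6 a7
  row 2: b21 a2 a3 a4 b25 a6 a7
  row 3: a1 b32 a3 a4 a5 b36 a7
Rows 2 and 3 agree on D; apply D→BE and equate their BE entries.
Rows 1 and 2 agree on F; apply F→A and equate their A entries.
Rows 1 and 2 agree on A; apply A→E and equate their E entries.
No row becomes fully distinguished — the join is lossy.

No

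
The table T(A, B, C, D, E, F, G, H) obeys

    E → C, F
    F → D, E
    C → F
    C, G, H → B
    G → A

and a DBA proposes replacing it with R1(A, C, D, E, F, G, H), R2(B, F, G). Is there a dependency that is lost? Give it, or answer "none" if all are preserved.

Check C, G, H → B: no single fragment contains all of {B, C, G, H}, and the restricted closure of {C, G, H} across the fragments never reaches {B}.
E → C, F is preserved.
F → D, E is preserved.
C → F is preserved.
G → A is preserved.

C, G, H → B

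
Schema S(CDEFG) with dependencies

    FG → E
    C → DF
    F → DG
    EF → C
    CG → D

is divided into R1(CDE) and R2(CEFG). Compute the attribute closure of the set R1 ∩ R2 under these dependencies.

CDEFG

R1 ∩ R2 = {CE}.
C → DF applies, adding DF
F → DG applies, adding G
Closure: {CDEFG}.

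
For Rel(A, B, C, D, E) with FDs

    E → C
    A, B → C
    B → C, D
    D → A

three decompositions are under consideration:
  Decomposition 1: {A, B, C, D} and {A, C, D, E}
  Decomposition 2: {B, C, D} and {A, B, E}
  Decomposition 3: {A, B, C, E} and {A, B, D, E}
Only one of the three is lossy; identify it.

Decomposition 1: common = {A, C, D}, closure = {A, C, D} → lossy.
Decomposition 2: common = {B}, closure = {A, B, C, D} → lossless.
Decomposition 3: common = {A, B, E}, closure = {A, B, C, D, E} → lossless.

Decomposition 1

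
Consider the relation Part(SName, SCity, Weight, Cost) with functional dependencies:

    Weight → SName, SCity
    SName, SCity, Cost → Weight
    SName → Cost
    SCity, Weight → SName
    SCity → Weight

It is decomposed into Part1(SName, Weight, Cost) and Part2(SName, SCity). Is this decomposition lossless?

Common attributes: Part1 ∩ Part2 = {SName}.
Closure of {SName}: SName → Cost applies, adding Cost. So (SName)⁺ = {SName, Cost}.
The closure contains neither all of Part1 = {SName, Weight, Cost} nor all of Part2 = {SName, SCity}, so the common attributes are not a superkey of either fragment. The join is lossy.

No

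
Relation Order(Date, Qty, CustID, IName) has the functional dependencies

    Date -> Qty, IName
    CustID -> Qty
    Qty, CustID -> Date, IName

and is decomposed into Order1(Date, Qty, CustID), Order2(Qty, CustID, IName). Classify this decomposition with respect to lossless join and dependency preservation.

Lossless test: (Qty, CustID)⁺ = {Date, Qty, CustID, IName}, which contains all of one fragment — lossless.
Dependency preservation: the restricted closure of {Date} across the fragments never reaches {Qty, IName}, so Date → Qty, IName cannot be enforced without a join — not preserved.

lossless but not dependency-preserving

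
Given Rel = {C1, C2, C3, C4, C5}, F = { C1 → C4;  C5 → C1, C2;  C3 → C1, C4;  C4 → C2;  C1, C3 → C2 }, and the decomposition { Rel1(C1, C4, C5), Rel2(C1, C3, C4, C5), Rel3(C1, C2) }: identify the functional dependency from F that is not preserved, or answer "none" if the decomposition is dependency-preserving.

Check C4 → C2: no single fragment contains all of {C2, C4}, and the restricted closure of {C4} across the fragments never reaches {C2}.
C1 → C4 is preserved.
C5 → C1, C2 is preserved.
C3 → C1, C4 is preserved.
C1, C3 → C2 is preserved.

C4 → C2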